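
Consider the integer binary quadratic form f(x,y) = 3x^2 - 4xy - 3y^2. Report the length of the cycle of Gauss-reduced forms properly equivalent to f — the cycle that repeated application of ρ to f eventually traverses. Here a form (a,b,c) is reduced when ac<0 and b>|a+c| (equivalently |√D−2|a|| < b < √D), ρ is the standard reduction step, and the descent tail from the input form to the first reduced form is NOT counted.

D = 52, ⌊√D⌋ = 7
descent: ρ → (-3,4,3)  [lands on river]
river: ρ → (3,2,-4)
river: ρ → (-4,6,1)
river: ρ → (1,6,-4)
river: ρ → (-4,2,3)
river: ρ → (3,4,-3)
river: ρ → (-3,2,4)
river: ρ → (4,6,-1)
river: ρ → (-1,6,4)
river: ρ → (4,2,-3)
ρ-cycle length = 10 (tail of 1 descent step not counted)

10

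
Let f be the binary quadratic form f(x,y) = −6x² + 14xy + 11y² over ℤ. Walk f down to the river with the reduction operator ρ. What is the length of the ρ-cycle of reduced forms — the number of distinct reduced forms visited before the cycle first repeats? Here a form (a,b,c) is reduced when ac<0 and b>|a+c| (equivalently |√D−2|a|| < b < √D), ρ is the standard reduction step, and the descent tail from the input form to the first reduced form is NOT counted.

D = 460, ⌊√D⌋ = 21
river: ρ → (11,8,-9)
river: ρ → (-9,10,10)
river: ρ → (10,10,-9)
river: ρ → (-9,8,11)
river: ρ → (11,14,-6)
river: ρ → (-6,10,15)
river: ρ → (15,20,-1)
river: ρ → (-1,20,15)
river: ρ → (15,10,-6)
river: ρ → (-6,14,11)
ρ-cycle length = 10 (tail of 0 descent steps not counted)

10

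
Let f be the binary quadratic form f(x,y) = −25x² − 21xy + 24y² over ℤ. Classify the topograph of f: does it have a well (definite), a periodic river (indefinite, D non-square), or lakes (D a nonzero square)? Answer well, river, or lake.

D = b²−4ac = (-21)² − 4·(-25)·24 = 2841
D > 0 non-square ⇒ indefinite ⇒ periodic river

river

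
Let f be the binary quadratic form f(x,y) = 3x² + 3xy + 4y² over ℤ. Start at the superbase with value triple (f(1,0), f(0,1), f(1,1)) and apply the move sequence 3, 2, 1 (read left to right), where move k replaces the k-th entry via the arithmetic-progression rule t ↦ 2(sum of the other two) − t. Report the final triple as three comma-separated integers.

start (3,4,10) = (f(1,0),f(0,1),f(1,1))
replace slot 3: 2·(3+4) − 10 = 4 → (3,4,4)
replace slot 2: 2·(3+4) − 4 = 10 → (3,10,4)
replace slot 1: 2·(10+4) − 3 = 25 → (25,10,4)

25,10,4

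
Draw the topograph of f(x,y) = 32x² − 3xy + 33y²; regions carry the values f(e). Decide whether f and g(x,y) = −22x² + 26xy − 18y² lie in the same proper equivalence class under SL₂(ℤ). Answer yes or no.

D₁ = -4215, D₂ = -908
discriminants differ ⇒ not SL₂(ℤ)-equivalent

no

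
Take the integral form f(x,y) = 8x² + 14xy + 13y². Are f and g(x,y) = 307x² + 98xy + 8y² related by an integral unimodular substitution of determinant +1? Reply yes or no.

D₁ = -220, D₂ = -220
f: translate: b→-2 (≡14 mod 16), so (8,14,13)→(8,-2,7)
f: flip: (8,-2,7)→(7,2,8)
f: reduced (well bottom): (7,2,8) with a≤c, −a<b≤a
g: flip: (307,98,8)→(8,-98,307)
g: translate: b→-2 (≡-98 mod 16), so (8,-98,307)→(8,-2,7)
g: flip: (8,-2,7)→(7,2,8)
g: reduced (well bottom): (7,2,8) with a≤c, −a<b≤a
reduced forms (7, 2, 8) vs (7, 2, 8) ⇒ equivalent

yes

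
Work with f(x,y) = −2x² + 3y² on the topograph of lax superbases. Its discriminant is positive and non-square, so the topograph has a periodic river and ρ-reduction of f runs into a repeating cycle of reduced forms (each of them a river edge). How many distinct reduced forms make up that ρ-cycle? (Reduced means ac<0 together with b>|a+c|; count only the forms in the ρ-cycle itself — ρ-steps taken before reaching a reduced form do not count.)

D = 24, ⌊√D⌋ = 4
descent: ρ → (3,0,-2)
descent: ρ → (-2,4,1)  [lands on river]
river: ρ → (1,4,-2)
ρ-cycle length = 2 (tail of 2 descent steps not counted)

2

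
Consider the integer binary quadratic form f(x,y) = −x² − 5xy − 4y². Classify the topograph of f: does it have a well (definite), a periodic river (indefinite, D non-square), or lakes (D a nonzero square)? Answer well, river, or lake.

D = b²−4ac = (-5)² − 4·(-1)·(-4) = 9
D = 3² is a perfect square ⇒ form factors over ℤ ⇒ lakes

lake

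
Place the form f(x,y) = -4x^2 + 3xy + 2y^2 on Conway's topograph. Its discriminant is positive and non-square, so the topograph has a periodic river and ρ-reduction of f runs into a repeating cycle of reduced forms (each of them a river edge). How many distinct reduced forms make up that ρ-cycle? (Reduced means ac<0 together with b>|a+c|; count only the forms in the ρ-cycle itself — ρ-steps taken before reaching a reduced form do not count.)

D = 41, ⌊√D⌋ = 6
river: ρ → (2,5,-2)
river: ρ → (-2,3,4)
river: ρ → (4,5,-1)
river: ρ → (-1,5,4)
river: ρ → (4,3,-2)
river: ρ → (-2,5,2)
river: ρ → (2,3,-4)
river: ρ → (-4,5,1)
river: ρ → (1,5,-4)
river: ρ → (-4,3,2)
ρ-cycle length = 10 (tail of 0 descent steps not counted)

10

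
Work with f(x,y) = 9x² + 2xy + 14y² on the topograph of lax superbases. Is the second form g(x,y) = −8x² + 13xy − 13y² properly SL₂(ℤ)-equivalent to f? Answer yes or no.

D₁ = -500, D₂ = -247
discriminants differ ⇒ not SL₂(ℤ)-equivalent

no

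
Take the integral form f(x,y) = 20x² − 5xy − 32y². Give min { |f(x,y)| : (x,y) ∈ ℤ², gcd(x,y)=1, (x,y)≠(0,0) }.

descent: ρ → (-32,5,20)
descent: ρ → (20,35,-17)  [lands on river]
river: ρ → (-17,33,22)
river: ρ → (22,11,-28)
river: ρ → (-28,45,5)
river: ρ → (5,45,-28)
river: ρ → (-28,11,22)
river: ρ → (22,33,-17)
river: ρ → (-17,35,20)
river: ρ → (20,45,-7)
river: ρ → (-7,39,38)
river: ρ → (38,37,-8)
river: ρ → (-8,43,23)
river: ρ → (23,49,-2)
river: ρ → (-2,47,47)
river: ρ → (47,47,-2)
river: ρ → (-2,49,23)
river: ρ → (23,43,-8)
river: ρ → (-8,37,38)
river: ρ → (38,39,-7)
river: ρ → (-7,45,20)
closes: descent 2, river 20
min |a| on river = 2

2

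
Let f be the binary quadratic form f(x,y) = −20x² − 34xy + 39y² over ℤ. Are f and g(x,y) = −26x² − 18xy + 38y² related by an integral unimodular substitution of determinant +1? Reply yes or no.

D₁ = 4276, D₂ = 4276
river cycle of f (length 94): (39, 34, -20), (-20, 46, 27), (27, 62, -4), (-4, 58, 57), (57, 56, -5), (-5, 64, 9), (9, 62, -12), (-12, 58, 19), (19, 56, -15), (-15, 64, 3), … (84 more)
river cycle of g (length 38): (38, 18, -26), (-26, 34, 30), (30, 26, -30), (-30, 34, 26), (26, 18, -38), (-38, 58, 6), (6, 62, -18), (-18, 46, 30), (30, 14, -34), (-34, 54, 10), … (28 more)
cycles differ ⇒ inequivalent

no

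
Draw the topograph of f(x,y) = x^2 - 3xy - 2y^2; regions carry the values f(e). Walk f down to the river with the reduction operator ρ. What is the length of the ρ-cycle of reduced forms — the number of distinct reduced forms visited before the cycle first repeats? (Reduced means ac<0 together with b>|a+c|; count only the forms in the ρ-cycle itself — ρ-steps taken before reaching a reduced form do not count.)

D = 17, ⌊√D⌋ = 4
descent: ρ → (-2,3,1)  [lands on river]
river: ρ → (1,3,-2)
river: ρ → (-2,1,2)
river: ρ → (2,3,-1)
river: ρ → (-1,3,2)
river: ρ → (2,1,-2)
ρ-cycle length = 6 (tail of 1 descent step not counted)

6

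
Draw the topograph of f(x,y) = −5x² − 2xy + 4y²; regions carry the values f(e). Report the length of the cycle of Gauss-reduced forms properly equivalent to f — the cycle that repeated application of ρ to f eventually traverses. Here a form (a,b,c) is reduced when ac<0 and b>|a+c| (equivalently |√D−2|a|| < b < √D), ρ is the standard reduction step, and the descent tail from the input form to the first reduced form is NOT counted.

D = 84, ⌊√D⌋ = 9
descent: ρ → (4,2,-5)  [lands on river]
river: ρ → (-5,8,1)
river: ρ → (1,8,-5)
river: ρ → (-5,2,4)
river: ρ → (4,6,-3)
river: ρ → (-3,6,4)
ρ-cycle length = 6 (tail of 1 descent step not counted)

6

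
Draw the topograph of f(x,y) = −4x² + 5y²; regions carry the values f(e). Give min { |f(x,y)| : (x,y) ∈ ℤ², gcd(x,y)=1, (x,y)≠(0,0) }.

descent: ρ → (5,0,-4)
descent: ρ → (-4,8,1)  [lands on river]
river: ρ → (1,8,-4)
closes: descent 2, river 2
min |a| on river = 1

1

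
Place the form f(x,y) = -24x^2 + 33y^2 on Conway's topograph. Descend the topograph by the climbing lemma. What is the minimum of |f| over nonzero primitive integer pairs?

descent: ρ → (33,0,-24)
descent: ρ → (-24,48,9)  [lands on river]
river: ρ → (9,42,-39)
river: ρ → (-39,36,12)
river: ρ → (12,36,-39)
river: ρ → (-39,42,9)
river: ρ → (9,48,-24)
closes: descent 2, river 6
min |a| on river = 9

9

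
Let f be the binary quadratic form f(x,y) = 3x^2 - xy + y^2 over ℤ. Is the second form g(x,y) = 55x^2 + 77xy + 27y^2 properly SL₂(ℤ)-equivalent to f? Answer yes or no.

D₁ = -11, D₂ = -11
f: flip: (3,-1,1)→(1,1,3)
f: reduced (well bottom): (1,1,3) with a≤c, −a<b≤a
g: translate: b→-33 (≡77 mod 110), so (55,77,27)→(55,-33,5)
g: flip: (55,-33,5)→(5,33,55)
g: translate: b→3 (≡33 mod 10), so (5,33,55)→(5,3,1)
g: flip: (5,3,1)→(1,-3,5)
g: translate: b→1 (≡-3 mod 2), so (1,-3,5)→(1,1,3)
g: reduced (well bottom): (1,1,3) with a≤c, −a<b≤a
reduced forms (1, 1, 3) vs (1, 1, 3) ⇒ equivalent

yes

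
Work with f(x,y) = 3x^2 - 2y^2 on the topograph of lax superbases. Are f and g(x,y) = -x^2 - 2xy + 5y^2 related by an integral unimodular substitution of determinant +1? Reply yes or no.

D₁ = 24, D₂ = 24
river cycle of f (length 2): (-2, 4, 1), (1, 4, -2)
river cycle of g (length 2): (-1, 4, 2), (2, 4, -1)
cycles differ ⇒ inequivalent

no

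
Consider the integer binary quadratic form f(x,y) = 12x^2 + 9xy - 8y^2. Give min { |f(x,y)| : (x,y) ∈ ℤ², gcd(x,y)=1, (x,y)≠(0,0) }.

river: ρ → (-8,7,13)
river: ρ → (13,19,-2)
river: ρ → (-2,21,3)
river: ρ → (3,21,-2)
river: ρ → (-2,19,13)
river: ρ → (13,7,-8)
river: ρ → (-8,9,12)
river: ρ → (12,15,-5)
river: ρ → (-5,15,12)
river: ρ → (12,9,-8)
closes: descent 0, river 10
min |a| on river = 2

2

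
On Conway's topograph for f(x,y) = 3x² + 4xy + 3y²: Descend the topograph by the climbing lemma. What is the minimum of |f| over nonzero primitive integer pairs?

translate: b→-2 (≡4 mod 6), so (3,4,3)→(3,-2,2)
flip: (3,-2,2)→(2,2,3)
reduced (well bottom): (2,2,3) with a≤c, −a<b≤a
well minimum = a = 2

2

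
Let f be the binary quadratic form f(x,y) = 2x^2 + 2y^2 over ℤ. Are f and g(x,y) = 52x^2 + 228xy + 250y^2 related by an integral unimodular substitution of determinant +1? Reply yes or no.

D₁ = -16, D₂ = -16
f: reduced (well bottom): (2,0,2) with a≤c, −a<b≤a
g: translate: b→20 (≡228 mod 104), so (52,228,250)→(52,20,2)
g: flip: (52,20,2)→(2,-20,52)
g: translate: b→0 (≡-20 mod 4), so (2,-20,52)→(2,0,2)
g: reduced (well bottom): (2,0,2) with a≤c, −a<b≤a
reduced forms (2, 0, 2) vs (2, 0, 2) ⇒ equivalent

yes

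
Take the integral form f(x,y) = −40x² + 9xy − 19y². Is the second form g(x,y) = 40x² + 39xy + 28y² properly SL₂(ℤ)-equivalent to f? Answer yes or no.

D₁ = -2959, D₂ = -2959
f is negative-definite; reduce −f:
−f: flip: (40,-9,19)→(19,9,40)
−f: reduced (well bottom): (19,9,40) with a≤c, −a<b≤a
flip sign back: reduced form of f is (-19,-9,-40)
g: flip: (40,39,28)→(28,-39,40)
g: translate: b→17 (≡-39 mod 56), so (28,-39,40)→(28,17,29)
g: reduced (well bottom): (28,17,29) with a≤c, −a<b≤a
reduced forms (-19, -9, -40) vs (28, 17, 29) ⇒ inequivalent

no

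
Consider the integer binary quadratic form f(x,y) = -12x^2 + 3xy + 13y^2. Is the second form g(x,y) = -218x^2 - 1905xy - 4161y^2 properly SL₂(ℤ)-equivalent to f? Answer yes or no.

D₁ = 633, D₂ = 633
river cycle of f (length 18): (13, 23, -2), (-2, 25, 1), (1, 25, -2), (-2, 23, 13), (13, 3, -12), (-12, 21, 4), (4, 19, -17), (-17, 15, 6), (6, 21, -8), (-8, 11, 16), … (8 more)
river cycle of g (length 18): (4, 21, -12), (-12, 3, 13), (13, 23, -2), (-2, 25, 1), (1, 25, -2), (-2, 23, 13), (13, 3, -12), (-12, 21, 4), (4, 19, -17), (-17, 15, 6), … (8 more)
cycles coincide ⇒ equivalent

yes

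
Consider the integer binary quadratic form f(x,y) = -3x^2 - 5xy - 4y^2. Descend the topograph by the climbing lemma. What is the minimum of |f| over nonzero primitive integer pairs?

translate: b→-1 (≡5 mod 6), so (3,5,4)→(3,-1,2)
flip: (3,-1,2)→(2,1,3)
reduced (well bottom): (2,1,3) with a≤c, −a<b≤a
well minimum |f| = |-2| = 2 (negative-definite)

2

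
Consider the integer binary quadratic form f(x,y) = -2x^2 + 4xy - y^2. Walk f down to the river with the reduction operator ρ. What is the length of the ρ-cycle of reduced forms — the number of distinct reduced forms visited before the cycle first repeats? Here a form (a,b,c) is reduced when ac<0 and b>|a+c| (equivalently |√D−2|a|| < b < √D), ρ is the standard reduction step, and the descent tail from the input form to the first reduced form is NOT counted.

D = 8, ⌊√D⌋ = 2
descent: ρ → (-1,2,1)  [lands on river]
river: ρ → (1,2,-1)
ρ-cycle length = 2 (tail of 1 descent step not counted)

2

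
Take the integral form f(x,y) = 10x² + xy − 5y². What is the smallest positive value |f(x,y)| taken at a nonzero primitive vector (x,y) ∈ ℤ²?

descent: ρ → (-5,9,6)  [lands on river]
river: ρ → (6,3,-8)
river: ρ → (-8,13,1)
river: ρ → (1,13,-8)
river: ρ → (-8,3,6)
river: ρ → (6,9,-5)
river: ρ → (-5,11,4)
river: ρ → (4,13,-2)
river: ρ → (-2,11,10)
river: ρ → (10,9,-3)
river: ρ → (-3,9,10)
river: ρ → (10,11,-2)
river: ρ → (-2,13,4)
river: ρ → (4,11,-5)
closes: descent 1, river 14
min |a| on river = 1

1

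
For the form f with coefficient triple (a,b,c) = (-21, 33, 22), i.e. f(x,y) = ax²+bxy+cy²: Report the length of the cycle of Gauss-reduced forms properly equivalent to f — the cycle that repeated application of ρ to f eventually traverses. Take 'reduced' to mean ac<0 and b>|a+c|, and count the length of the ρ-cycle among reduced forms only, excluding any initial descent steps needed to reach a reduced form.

D = 2937, ⌊√D⌋ = 54
river: ρ → (22,11,-32)
river: ρ → (-32,53,1)
river: ρ → (1,53,-32)
river: ρ → (-32,11,22)
river: ρ → (22,33,-21)
river: ρ → (-21,51,4)
river: ρ → (4,53,-8)
river: ρ → (-8,43,34)
river: ρ → (34,25,-17)
river: ρ → (-17,43,16)
river: ρ → (16,53,-2)
river: ρ → (-2,51,42)
river: ρ → (42,33,-11)
river: ρ → (-11,33,42)
river: ρ → (42,51,-2)
river: ρ → (-2,53,16)
river: ρ → (16,43,-17)
river: ρ → (-17,25,34)
river: ρ → (34,43,-8)
river: ρ → (-8,53,4)
river: ρ → (4,51,-21)
river: ρ → (-21,33,22)
ρ-cycle length = 22 (tail of 0 descent steps not counted)

22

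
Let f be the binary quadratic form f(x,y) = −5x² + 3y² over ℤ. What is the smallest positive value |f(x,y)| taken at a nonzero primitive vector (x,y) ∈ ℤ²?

descent: ρ → (3,6,-2)  [lands on river]
river: ρ → (-2,6,3)
closes: descent 1, river 2
min |a| on river = 2

2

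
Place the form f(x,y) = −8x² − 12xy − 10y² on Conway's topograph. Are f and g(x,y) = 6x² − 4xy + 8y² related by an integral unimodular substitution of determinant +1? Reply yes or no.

D₁ = -176, D₂ = -176
f is negative-definite; reduce −f:
−f: translate: b→-4 (≡12 mod 16), so (8,12,10)→(8,-4,6)
−f: flip: (8,-4,6)→(6,4,8)
−f: reduced (well bottom): (6,4,8) with a≤c, −a<b≤a
flip sign back: reduced form of f is (-6,-4,-8)
g: reduced (well bottom): (6,-4,8) with a≤c, −a<b≤a
reduced forms (-6, -4, -8) vs (6, -4, 8) ⇒ inequivalent

no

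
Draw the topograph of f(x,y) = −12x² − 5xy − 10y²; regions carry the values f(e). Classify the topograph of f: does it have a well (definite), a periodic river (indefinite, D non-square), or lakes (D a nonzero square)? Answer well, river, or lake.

D = b²−4ac = (-5)² − 4·(-12)·(-10) = -455
D < 0 ⇒ definite ⇒ every region one sign ⇒ single well

well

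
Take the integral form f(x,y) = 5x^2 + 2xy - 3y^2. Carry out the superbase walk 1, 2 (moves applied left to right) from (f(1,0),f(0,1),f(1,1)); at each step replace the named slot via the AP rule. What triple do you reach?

start (5,-3,4) = (f(1,0),f(0,1),f(1,1))
replace slot 1: 2·((-3)+4) − 5 = -3 → (-3,-3,4)
replace slot 2: 2·((-3)+4) − (-3) = 5 → (-3,5,4)

-3,5,4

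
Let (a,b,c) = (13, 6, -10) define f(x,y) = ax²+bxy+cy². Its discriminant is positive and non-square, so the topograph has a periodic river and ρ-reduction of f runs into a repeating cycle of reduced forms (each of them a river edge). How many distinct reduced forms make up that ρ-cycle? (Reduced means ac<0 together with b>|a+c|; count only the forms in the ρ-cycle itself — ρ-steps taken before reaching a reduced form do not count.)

D = 556, ⌊√D⌋ = 23
river: ρ → (-10,14,9)
river: ρ → (9,22,-2)
river: ρ → (-2,22,9)
river: ρ → (9,14,-10)
river: ρ → (-10,6,13)
river: ρ → (13,20,-3)
river: ρ → (-3,22,6)
river: ρ → (6,14,-15)
river: ρ → (-15,16,5)
river: ρ → (5,14,-18)
river: ρ → (-18,22,1)
river: ρ → (1,22,-18)
river: ρ → (-18,14,5)
river: ρ → (5,16,-15)
river: ρ → (-15,14,6)
river: ρ → (6,22,-3)
river: ρ → (-3,20,13)
river: ρ → (13,6,-10)
ρ-cycle length = 18 (tail of 0 descent steps not counted)

18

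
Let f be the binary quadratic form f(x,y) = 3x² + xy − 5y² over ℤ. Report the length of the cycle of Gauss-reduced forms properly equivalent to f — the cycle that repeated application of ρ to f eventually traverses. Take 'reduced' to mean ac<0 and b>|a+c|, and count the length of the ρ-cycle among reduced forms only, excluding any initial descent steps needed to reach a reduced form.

D = 61, ⌊√D⌋ = 7
descent: ρ → (-5,-1,3)
descent: ρ → (3,7,-1)  [lands on river]
river: ρ → (-1,7,3)
river: ρ → (3,5,-3)
river: ρ → (-3,7,1)
river: ρ → (1,7,-3)
river: ρ → (-3,5,3)
ρ-cycle length = 6 (tail of 2 descent steps not counted)

6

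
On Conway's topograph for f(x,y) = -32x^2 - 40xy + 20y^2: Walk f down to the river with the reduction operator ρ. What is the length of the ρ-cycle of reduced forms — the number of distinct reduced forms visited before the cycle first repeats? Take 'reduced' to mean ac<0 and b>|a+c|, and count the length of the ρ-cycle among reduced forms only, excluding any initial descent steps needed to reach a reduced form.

D = 4160, ⌊√D⌋ = 64
descent: ρ → (20,40,-32)  [lands on river]
river: ρ → (-32,24,28)
river: ρ → (28,32,-28)
river: ρ → (-28,24,32)
river: ρ → (32,40,-20)
river: ρ → (-20,40,32)
river: ρ → (32,24,-28)
river: ρ → (-28,32,28)
river: ρ → (28,24,-32)
river: ρ → (-32,40,20)
ρ-cycle length = 10 (tail of 1 descent step not counted)

10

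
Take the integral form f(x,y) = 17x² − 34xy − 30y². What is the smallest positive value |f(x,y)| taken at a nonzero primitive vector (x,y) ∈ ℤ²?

descent: ρ → (-30,34,17)  [lands on river]
river: ρ → (17,34,-30)
river: ρ → (-30,26,21)
river: ρ → (21,16,-35)
river: ρ → (-35,54,2)
river: ρ → (2,54,-35)
river: ρ → (-35,16,21)
river: ρ → (21,26,-30)
closes: descent 1, river 8
min |a| on river = 2

2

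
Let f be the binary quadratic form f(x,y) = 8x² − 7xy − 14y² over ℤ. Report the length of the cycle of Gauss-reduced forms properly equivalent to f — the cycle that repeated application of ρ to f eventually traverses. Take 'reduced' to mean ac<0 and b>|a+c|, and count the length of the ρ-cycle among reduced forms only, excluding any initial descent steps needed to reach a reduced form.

D = 497, ⌊√D⌋ = 22
descent: ρ → (-14,7,8)  [lands on river]
river: ρ → (8,9,-13)
river: ρ → (-13,17,4)
river: ρ → (4,15,-17)
river: ρ → (-17,19,2)
river: ρ → (2,21,-7)
river: ρ → (-7,21,2)
river: ρ → (2,19,-17)
river: ρ → (-17,15,4)
river: ρ → (4,17,-13)
river: ρ → (-13,9,8)
river: ρ → (8,7,-14)
river: ρ → (-14,21,1)
river: ρ → (1,21,-14)
ρ-cycle length = 14 (tail of 1 descent step not counted)

14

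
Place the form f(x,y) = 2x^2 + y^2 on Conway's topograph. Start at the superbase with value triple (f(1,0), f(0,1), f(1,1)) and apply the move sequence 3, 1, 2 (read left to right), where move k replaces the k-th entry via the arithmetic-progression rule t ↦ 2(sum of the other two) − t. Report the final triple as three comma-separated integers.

start (2,1,3) = (f(1,0),f(0,1),f(1,1))
replace slot 3: 2·(2+1) − 3 = 3 → (2,1,3)
replace slot 1: 2·(1+3) − 2 = 6 → (6,1,3)
replace slot 2: 2·(6+3) − 1 = 17 → (6,17,3)

6,17,3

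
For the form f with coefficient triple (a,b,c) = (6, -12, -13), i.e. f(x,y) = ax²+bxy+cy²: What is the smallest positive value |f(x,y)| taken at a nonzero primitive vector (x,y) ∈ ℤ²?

descent: ρ → (-13,12,6)  [lands on river]
river: ρ → (6,12,-13)
river: ρ → (-13,14,5)
river: ρ → (5,16,-10)
river: ρ → (-10,4,11)
river: ρ → (11,18,-3)
river: ρ → (-3,18,11)
river: ρ → (11,4,-10)
river: ρ → (-10,16,5)
river: ρ → (5,14,-13)
closes: descent 1, river 10
min |a| on river = 3

3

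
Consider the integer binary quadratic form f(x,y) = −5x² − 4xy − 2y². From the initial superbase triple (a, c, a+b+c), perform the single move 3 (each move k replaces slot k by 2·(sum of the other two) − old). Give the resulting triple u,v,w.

start (-5,-2,-11) = (f(1,0),f(0,1),f(1,1))
replace slot 3: 2·((-5)+(-2)) − (-11) = -3 → (-5,-2,-3)

-5,-2,-3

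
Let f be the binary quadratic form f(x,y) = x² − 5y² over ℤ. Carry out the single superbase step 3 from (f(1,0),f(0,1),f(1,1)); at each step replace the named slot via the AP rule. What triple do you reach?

start (1,-5,-4) = (f(1,0),f(0,1),f(1,1))
replace slot 3: 2·(1+(-5)) − (-4) = -4 → (1,-5,-4)

1,-5,-4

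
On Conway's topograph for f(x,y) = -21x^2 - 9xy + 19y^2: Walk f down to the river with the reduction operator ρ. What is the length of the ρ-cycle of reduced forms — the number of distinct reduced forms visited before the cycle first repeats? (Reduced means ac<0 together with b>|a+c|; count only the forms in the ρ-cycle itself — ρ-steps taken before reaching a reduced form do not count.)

D = 1677, ⌊√D⌋ = 40
descent: ρ → (19,9,-21)  [lands on river]
river: ρ → (-21,33,7)
river: ρ → (7,37,-11)
river: ρ → (-11,29,19)
ρ-cycle length = 4 (tail of 1 descent step not counted)

4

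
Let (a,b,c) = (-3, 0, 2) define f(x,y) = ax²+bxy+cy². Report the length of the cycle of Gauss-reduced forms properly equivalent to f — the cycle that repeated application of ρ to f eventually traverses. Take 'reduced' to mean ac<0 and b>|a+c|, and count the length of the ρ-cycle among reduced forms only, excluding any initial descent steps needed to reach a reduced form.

D = 24, ⌊√D⌋ = 4
descent: ρ → (2,4,-1)  [lands on river]
river: ρ → (-1,4,2)
ρ-cycle length = 2 (tail of 1 descent step not counted)

2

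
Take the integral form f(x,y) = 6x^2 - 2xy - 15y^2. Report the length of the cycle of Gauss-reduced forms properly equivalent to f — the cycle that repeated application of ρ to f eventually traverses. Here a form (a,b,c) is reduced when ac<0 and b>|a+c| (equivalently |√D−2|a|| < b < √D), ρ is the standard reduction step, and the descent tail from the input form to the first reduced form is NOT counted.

D = 364, ⌊√D⌋ = 19
descent: ρ → (-15,2,6)
descent: ρ → (6,10,-11)  [lands on river]
river: ρ → (-11,12,5)
river: ρ → (5,18,-2)
river: ρ → (-2,18,5)
river: ρ → (5,12,-11)
river: ρ → (-11,10,6)
river: ρ → (6,14,-7)
river: ρ → (-7,14,6)
ρ-cycle length = 8 (tail of 2 descent steps not counted)

8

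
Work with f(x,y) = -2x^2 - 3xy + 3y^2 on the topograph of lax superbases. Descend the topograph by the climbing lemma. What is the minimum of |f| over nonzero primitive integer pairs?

descent: ρ → (3,3,-2)  [lands on river]
river: ρ → (-2,5,1)
river: ρ → (1,5,-2)
river: ρ → (-2,3,3)
closes: descent 1, river 4
min |a| on river = 1

1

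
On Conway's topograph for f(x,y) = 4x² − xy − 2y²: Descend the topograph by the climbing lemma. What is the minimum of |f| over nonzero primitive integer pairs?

descent: ρ → (-2,5,1)  [lands on river]
river: ρ → (1,5,-2)
river: ρ → (-2,3,3)
river: ρ → (3,3,-2)
closes: descent 1, river 4
min |a| on river = 1

1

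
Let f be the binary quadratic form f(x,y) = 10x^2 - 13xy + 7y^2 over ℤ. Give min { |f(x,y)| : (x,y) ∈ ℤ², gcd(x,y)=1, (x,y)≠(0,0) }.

translate: b→7 (≡-13 mod 20), so (10,-13,7)→(10,7,4)
flip: (10,7,4)→(4,-7,10)
translate: b→1 (≡-7 mod 8), so (4,-7,10)→(4,1,7)
reduced (well bottom): (4,1,7) with a≤c, −a<b≤a
well minimum = a = 4

4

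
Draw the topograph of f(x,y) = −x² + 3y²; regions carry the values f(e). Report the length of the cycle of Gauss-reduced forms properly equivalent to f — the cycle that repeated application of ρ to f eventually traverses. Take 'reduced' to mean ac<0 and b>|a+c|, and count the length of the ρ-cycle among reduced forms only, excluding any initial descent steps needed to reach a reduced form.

D = 12, ⌊√D⌋ = 3
descent: ρ → (3,0,-1)
descent: ρ → (-1,2,2)  [lands on river]
river: ρ → (2,2,-1)
ρ-cycle length = 2 (tail of 2 descent steps not counted)

2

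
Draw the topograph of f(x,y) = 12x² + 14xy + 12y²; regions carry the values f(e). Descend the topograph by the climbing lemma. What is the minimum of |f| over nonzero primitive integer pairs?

translate: b→-10 (≡14 mod 24), so (12,14,12)→(12,-10,10)
flip: (12,-10,10)→(10,10,12)
reduced (well bottom): (10,10,12) with a≤c, −a<b≤a
well minimum = a = 10

10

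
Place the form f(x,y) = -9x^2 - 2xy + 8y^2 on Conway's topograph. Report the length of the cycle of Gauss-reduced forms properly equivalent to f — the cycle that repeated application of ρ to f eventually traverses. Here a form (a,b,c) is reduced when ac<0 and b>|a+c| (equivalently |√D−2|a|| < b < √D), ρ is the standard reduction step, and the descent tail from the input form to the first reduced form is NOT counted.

D = 292, ⌊√D⌋ = 17
descent: ρ → (8,2,-9)  [lands on river]
river: ρ → (-9,16,1)
river: ρ → (1,16,-9)
river: ρ → (-9,2,8)
river: ρ → (8,14,-3)
river: ρ → (-3,16,3)
river: ρ → (3,14,-8)
river: ρ → (-8,2,9)
river: ρ → (9,16,-1)
river: ρ → (-1,16,9)
river: ρ → (9,2,-8)
river: ρ → (-8,14,3)
river: ρ → (3,16,-3)
river: ρ → (-3,14,8)
ρ-cycle length = 14 (tail of 1 descent step not counted)

14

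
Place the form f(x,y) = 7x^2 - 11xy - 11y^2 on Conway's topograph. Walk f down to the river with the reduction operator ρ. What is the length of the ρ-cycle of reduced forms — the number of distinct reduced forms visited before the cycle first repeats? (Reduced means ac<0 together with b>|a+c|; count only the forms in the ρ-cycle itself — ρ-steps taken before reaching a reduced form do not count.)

D = 429, ⌊√D⌋ = 20
descent: ρ → (-11,11,7)  [lands on river]
river: ρ → (7,17,-5)
river: ρ → (-5,13,13)
river: ρ → (13,13,-5)
river: ρ → (-5,17,7)
river: ρ → (7,11,-11)
ρ-cycle length = 6 (tail of 1 descent step not counted)

6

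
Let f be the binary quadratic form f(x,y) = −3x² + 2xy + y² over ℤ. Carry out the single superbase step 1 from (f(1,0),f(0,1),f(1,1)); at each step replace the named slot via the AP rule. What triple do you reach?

start (-3,1,0) = (f(1,0),f(0,1),f(1,1))
replace slot 1: 2·(1+0) − (-3) = 5 → (5,1,0)

5,1,0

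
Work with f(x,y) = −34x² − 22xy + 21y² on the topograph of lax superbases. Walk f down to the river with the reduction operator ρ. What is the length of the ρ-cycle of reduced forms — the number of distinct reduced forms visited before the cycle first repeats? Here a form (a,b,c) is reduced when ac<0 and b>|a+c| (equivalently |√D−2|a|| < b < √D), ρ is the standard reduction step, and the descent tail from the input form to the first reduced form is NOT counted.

D = 3340, ⌊√D⌋ = 57
descent: ρ → (21,22,-34)  [lands on river]
river: ρ → (-34,46,9)
river: ρ → (9,44,-39)
river: ρ → (-39,34,14)
river: ρ → (14,50,-15)
river: ρ → (-15,40,29)
river: ρ → (29,18,-26)
river: ρ → (-26,34,21)
river: ρ → (21,50,-10)
river: ρ → (-10,50,21)
river: ρ → (21,34,-26)
river: ρ → (-26,18,29)
river: ρ → (29,40,-15)
river: ρ → (-15,50,14)
river: ρ → (14,34,-39)
river: ρ → (-39,44,9)
river: ρ → (9,46,-34)
river: ρ → (-34,22,21)
river: ρ → (21,20,-35)
river: ρ → (-35,50,6)
river: ρ → (6,46,-51)
river: ρ → (-51,56,1)
river: ρ → (1,56,-51)
river: ρ → (-51,46,6)
river: ρ → (6,50,-35)
river: ρ → (-35,20,21)
ρ-cycle length = 26 (tail of 1 descent step not counted)

26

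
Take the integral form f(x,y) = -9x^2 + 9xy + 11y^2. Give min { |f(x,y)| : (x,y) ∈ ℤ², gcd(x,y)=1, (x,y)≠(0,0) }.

river: ρ → (11,13,-7)
river: ρ → (-7,15,9)
river: ρ → (9,21,-1)
river: ρ → (-1,21,9)
river: ρ → (9,15,-7)
river: ρ → (-7,13,11)
river: ρ → (11,9,-9)
river: ρ → (-9,9,11)
closes: descent 0, river 8
min |a| on river = 1

1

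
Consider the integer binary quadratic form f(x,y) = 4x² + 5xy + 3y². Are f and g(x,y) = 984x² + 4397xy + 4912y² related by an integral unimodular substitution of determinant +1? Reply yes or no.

D₁ = -23, D₂ = -23
f: translate: b→-3 (≡5 mod 8), so (4,5,3)→(4,-3,2)
f: flip: (4,-3,2)→(2,3,4)
f: translate: b→-1 (≡3 mod 4), so (2,3,4)→(2,-1,3)
f: reduced (well bottom): (2,-1,3) with a≤c, −a<b≤a
g: translate: b→461 (≡4397 mod 1968), so (984,4397,4912)→(984,461,54)
g: flip: (984,461,54)→(54,-461,984)
g: translate: b→-29 (≡-461 mod 108), so (54,-461,984)→(54,-29,4)
g: flip: (54,-29,4)→(4,29,54)
g: translate: b→-3 (≡29 mod 8), so (4,29,54)→(4,-3,2)
g: flip: (4,-3,2)→(2,3,4)
g: translate: b→-1 (≡3 mod 4), so (2,3,4)→(2,-1,3)
g: reduced (well bottom): (2,-1,3) with a≤c, −a<b≤a
reduced forms (2, -1, 3) vs (2, -1, 3) ⇒ equivalent

yes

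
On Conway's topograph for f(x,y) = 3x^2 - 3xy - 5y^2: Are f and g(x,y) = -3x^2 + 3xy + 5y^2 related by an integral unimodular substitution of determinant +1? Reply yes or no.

D₁ = 69, D₂ = 69
river cycle of f (length 4): (-5, 3, 3), (3, 3, -5), (-5, 7, 1), (1, 7, -5)
river cycle of g (length 4): (5, 7, -1), (-1, 7, 5), (5, 3, -3), (-3, 3, 5)
cycles differ ⇒ inequivalent

no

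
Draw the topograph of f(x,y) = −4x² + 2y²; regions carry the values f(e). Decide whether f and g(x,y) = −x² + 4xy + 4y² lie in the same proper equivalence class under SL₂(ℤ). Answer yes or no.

D₁ = 32, D₂ = 32
river cycle of f (length 2): (2, 4, -2), (-2, 4, 2)
river cycle of g (length 2): (4, 4, -1), (-1, 4, 4)
cycles differ ⇒ inequivalent

no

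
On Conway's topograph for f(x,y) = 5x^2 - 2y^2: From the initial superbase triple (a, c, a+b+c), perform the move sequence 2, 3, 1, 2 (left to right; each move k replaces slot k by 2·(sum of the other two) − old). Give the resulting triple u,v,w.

start (5,-2,3) = (f(1,0),f(0,1),f(1,1))
replace slot 2: 2·(5+3) − (-2) = 18 → (5,18,3)
replace slot 3: 2·(5+18) − 3 = 43 → (5,18,43)
replace slot 1: 2·(18+43) − 5 = 117 → (117,18,43)
replace slot 2: 2·(117+43) − 18 = 302 → (117,302,43)

117,302,43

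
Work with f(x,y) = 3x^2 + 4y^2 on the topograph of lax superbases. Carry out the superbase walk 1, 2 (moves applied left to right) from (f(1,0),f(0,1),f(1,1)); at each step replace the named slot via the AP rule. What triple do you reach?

start (3,4,7) = (f(1,0),f(0,1),f(1,1))
replace slot 1: 2·(4+7) − 3 = 19 → (19,4,7)
replace slot 2: 2·(19+7) − 4 = 48 → (19,48,7)

19,48,7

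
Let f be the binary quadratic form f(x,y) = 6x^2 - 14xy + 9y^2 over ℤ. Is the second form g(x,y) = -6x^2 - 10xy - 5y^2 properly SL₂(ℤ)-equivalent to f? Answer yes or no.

D₁ = -20, D₂ = -20
f: translate: b→-2 (≡-14 mod 12), so (6,-14,9)→(6,-2,1)
f: flip: (6,-2,1)→(1,2,6)
f: translate: b→0 (≡2 mod 2), so (1,2,6)→(1,0,5)
f: reduced (well bottom): (1,0,5) with a≤c, −a<b≤a
g is negative-definite; reduce −g:
−g: translate: b→-2 (≡10 mod 12), so (6,10,5)→(6,-2,1)
−g: flip: (6,-2,1)→(1,2,6)
−g: translate: b→0 (≡2 mod 2), so (1,2,6)→(1,0,5)
−g: reduced (well bottom): (1,0,5) with a≤c, −a<b≤a
flip sign back: reduced form of g is (-1,0,-5)
reduced forms (1, 0, 5) vs (-1, 0, -5) ⇒ inequivalent

no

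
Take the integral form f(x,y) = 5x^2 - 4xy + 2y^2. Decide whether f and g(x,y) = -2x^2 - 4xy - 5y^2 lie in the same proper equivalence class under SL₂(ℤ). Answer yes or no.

D₁ = -24, D₂ = -24
f: flip: (5,-4,2)→(2,4,5)
f: translate: b→0 (≡4 mod 4), so (2,4,5)→(2,0,3)
f: reduced (well bottom): (2,0,3) with a≤c, −a<b≤a
g is negative-definite; reduce −g:
−g: translate: b→0 (≡4 mod 4), so (2,4,5)→(2,0,3)
−g: reduced (well bottom): (2,0,3) with a≤c, −a<b≤a
flip sign back: reduced form of g is (-2,0,-3)
reduced forms (2, 0, 3) vs (-2, 0, -3) ⇒ inequivalent

no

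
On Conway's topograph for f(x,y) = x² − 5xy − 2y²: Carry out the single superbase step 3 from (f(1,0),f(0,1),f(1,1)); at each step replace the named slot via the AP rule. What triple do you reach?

start (1,-2,-6) = (f(1,0),f(0,1),f(1,1))
replace slot 3: 2·(1+(-2)) − (-6) = 4 → (1,-2,4)

1,-2,4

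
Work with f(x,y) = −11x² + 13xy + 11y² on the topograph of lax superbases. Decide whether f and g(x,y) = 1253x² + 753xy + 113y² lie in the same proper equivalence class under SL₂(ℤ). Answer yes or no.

D₁ = 653, D₂ = 653
river cycle of f (length 14): (11, 9, -13), (-13, 17, 7), (7, 25, -1), (-1, 25, 7), (7, 17, -13), (-13, 9, 11), (11, 13, -11), (-11, 9, 13), (13, 17, -7), (-7, 25, 1), … (4 more)
river cycle of g (length 14): (11, 9, -13), (-13, 17, 7), (7, 25, -1), (-1, 25, 7), (7, 17, -13), (-13, 9, 11), (11, 13, -11), (-11, 9, 13), (13, 17, -7), (-7, 25, 1), … (4 more)
cycles coincide ⇒ equivalent

yes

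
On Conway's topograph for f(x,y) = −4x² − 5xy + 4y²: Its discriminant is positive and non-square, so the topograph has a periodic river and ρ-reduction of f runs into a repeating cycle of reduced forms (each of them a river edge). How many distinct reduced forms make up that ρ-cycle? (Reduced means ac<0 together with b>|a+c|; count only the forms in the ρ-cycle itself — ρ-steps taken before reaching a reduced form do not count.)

D = 89, ⌊√D⌋ = 9
descent: ρ → (4,5,-4)  [lands on river]
river: ρ → (-4,3,5)
river: ρ → (5,7,-2)
river: ρ → (-2,9,1)
river: ρ → (1,9,-2)
river: ρ → (-2,7,5)
river: ρ → (5,3,-4)
river: ρ → (-4,5,4)
river: ρ → (4,3,-5)
river: ρ → (-5,7,2)
river: ρ → (2,9,-1)
river: ρ → (-1,9,2)
river: ρ → (2,7,-5)
river: ρ → (-5,3,4)
ρ-cycle length = 14 (tail of 1 descent step not counted)

14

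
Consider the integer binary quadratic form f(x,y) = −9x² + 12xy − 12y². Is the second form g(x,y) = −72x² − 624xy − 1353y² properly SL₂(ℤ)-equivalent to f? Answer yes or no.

D₁ = -288, D₂ = -288
f is negative-definite; reduce −f:
−f: translate: b→6 (≡-12 mod 18), so (9,-12,12)→(9,6,9)
−f: reduced (well bottom): (9,6,9) with a≤c, −a<b≤a
flip sign back: reduced form of f is (-9,-6,-9)
g is negative-definite; reduce −g:
−g: translate: b→48 (≡624 mod 144), so (72,624,1353)→(72,48,9)
−g: flip: (72,48,9)→(9,-48,72)
−g: translate: b→6 (≡-48 mod 18), so (9,-48,72)→(9,6,9)
−g: reduced (well bottom): (9,6,9) with a≤c, −a<b≤a
flip sign back: reduced form of g is (-9,-6,-9)
reduced forms (-9, -6, -9) vs (-9, -6, -9) ⇒ equivalent

yes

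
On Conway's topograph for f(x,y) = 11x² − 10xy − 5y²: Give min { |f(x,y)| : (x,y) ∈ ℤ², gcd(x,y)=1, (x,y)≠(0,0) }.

descent: ρ → (-5,10,11)  [lands on river]
river: ρ → (11,12,-4)
river: ρ → (-4,12,11)
river: ρ → (11,10,-5)
closes: descent 1, river 4
min |a| on river = 4

4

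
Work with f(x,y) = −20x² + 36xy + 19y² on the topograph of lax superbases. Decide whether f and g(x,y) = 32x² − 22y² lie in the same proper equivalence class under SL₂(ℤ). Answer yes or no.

D₁ = 2816, D₂ = 2816
river cycle of f (length 12): (19, 40, -16), (-16, 24, 35), (35, 46, -5), (-5, 44, 44), (44, 44, -5), (-5, 46, 35), (35, 24, -16), (-16, 40, 19), (19, 36, -20), (-20, 44, 11), … (2 more)
river cycle of g (length 6): (-22, 44, 10), (10, 36, -38), (-38, 40, 8), (8, 40, -38), (-38, 36, 10), (10, 44, -22)
cycles differ ⇒ inequivalent

no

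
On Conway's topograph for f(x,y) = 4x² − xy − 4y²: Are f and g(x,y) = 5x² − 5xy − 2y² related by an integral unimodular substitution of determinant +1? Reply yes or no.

D₁ = 65, D₂ = 65
river cycle of f (length 6): (-4, 1, 4), (4, 7, -1), (-1, 7, 4), (4, 1, -4), (-4, 7, 1), (1, 7, -4)
river cycle of g (length 6): (-2, 5, 5), (5, 5, -2), (-2, 7, 2), (2, 5, -5), (-5, 5, 2), (2, 7, -2)
cycles differ ⇒ inequivalent

no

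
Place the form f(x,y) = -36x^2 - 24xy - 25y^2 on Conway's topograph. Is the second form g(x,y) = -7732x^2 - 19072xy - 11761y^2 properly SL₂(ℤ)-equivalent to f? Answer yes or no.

D₁ = -3024, D₂ = -3024
f is negative-definite; reduce −f:
−f: flip: (36,24,25)→(25,-24,36)
−f: reduced (well bottom): (25,-24,36) with a≤c, −a<b≤a
flip sign back: reduced form of f is (-25,24,-36)
g is negative-definite; reduce −g:
−g: translate: b→3608 (≡19072 mod 15464), so (7732,19072,11761)→(7732,3608,421)
−g: flip: (7732,3608,421)→(421,-3608,7732)
−g: translate: b→-240 (≡-3608 mod 842), so (421,-3608,7732)→(421,-240,36)
−g: flip: (421,-240,36)→(36,240,421)
−g: translate: b→24 (≡240 mod 72), so (36,240,421)→(36,24,25)
−g: flip: (36,24,25)→(25,-24,36)
−g: reduced (well bottom): (25,-24,36) with a≤c, −a<b≤a
flip sign back: reduced form of g is (-25,24,-36)
reduced forms (-25, 24, -36) vs (-25, 24, -36) ⇒ equivalent

yes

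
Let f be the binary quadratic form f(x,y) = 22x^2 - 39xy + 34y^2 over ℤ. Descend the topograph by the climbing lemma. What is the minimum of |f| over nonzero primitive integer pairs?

translate: b→5 (≡-39 mod 44), so (22,-39,34)→(22,5,17)
flip: (22,5,17)→(17,-5,22)
reduced (well bottom): (17,-5,22) with a≤c, −a<b≤a
well minimum = a = 17

17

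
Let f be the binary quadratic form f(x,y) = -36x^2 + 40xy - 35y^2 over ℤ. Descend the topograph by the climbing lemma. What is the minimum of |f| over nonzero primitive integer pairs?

translate: b→32 (≡-40 mod 72), so (36,-40,35)→(36,32,31)
flip: (36,32,31)→(31,-32,36)
translate: b→30 (≡-32 mod 62), so (31,-32,36)→(31,30,35)
reduced (well bottom): (31,30,35) with a≤c, −a<b≤a
well minimum |f| = |-31| = 31 (negative-definite)

31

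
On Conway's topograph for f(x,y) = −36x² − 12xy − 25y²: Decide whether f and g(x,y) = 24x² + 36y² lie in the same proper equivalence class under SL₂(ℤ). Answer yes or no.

D₁ = -3456, D₂ = -3456
f is negative-definite; reduce −f:
−f: flip: (36,12,25)→(25,-12,36)
−f: reduced (well bottom): (25,-12,36) with a≤c, −a<b≤a
flip sign back: reduced form of f is (-25,12,-36)
g: reduced (well bottom): (24,0,36) with a≤c, −a<b≤a
reduced forms (-25, 12, -36) vs (24, 0, 36) ⇒ inequivalent

no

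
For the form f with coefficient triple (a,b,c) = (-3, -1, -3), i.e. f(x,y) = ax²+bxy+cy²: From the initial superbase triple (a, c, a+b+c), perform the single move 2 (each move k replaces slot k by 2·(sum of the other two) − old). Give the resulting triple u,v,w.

start (-3,-3,-7) = (f(1,0),f(0,1),f(1,1))
replace slot 2: 2·((-3)+(-7)) − (-3) = -17 → (-3,-17,-7)

-3,-17,-7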